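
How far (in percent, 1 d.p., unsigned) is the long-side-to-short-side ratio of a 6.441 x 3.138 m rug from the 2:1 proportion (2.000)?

2.6%

Ratio = 6.441 / 3.138 ≈ 2.0526.
Ideal 2:1 = 2.0000. |2.0526 − 2.0000| / 2.0000 ≈ 2.63% → 2.6%.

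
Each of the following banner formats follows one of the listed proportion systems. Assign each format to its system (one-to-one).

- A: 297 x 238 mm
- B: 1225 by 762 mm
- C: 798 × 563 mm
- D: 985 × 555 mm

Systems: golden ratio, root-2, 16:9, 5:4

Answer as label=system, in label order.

A=5:4, B=golden ratio, C=root-2, D=16:9

A = 297/238 ≈ 1.248 → 5:4 (1.250)
B = 1225/762 ≈ 1.608 → golden ratio (1.618)
C = 798/563 ≈ 1.417 → root-2 (1.414)
D = 985/555 ≈ 1.775 → 16:9 (1.778)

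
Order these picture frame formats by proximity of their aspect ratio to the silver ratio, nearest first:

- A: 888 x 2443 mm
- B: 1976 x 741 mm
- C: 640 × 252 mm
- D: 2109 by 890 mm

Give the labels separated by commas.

A: 2443/888 ≈ 2.751 → |2.751 − 2.414| = 0.337
B: 1976/741 ≈ 2.667 → |2.667 − 2.414| = 0.253
C: 640/252 ≈ 2.540 → |2.540 − 2.414| = 0.126
D: 2109/890 ≈ 2.370 → |2.370 − 2.414| = 0.044

D, C, B, A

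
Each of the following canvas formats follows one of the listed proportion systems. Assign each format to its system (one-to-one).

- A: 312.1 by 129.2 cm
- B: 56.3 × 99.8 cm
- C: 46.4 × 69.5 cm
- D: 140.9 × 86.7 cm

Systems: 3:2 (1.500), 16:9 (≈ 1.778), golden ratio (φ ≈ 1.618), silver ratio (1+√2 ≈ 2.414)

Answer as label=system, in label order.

Ratios: A ≈ 2.416; B ≈ 1.773; C ≈ 1.498; D ≈ 1.625.
Targets: 3:2 ≈ 1.500; 16:9 ≈ 1.778; golden ratio ≈ 1.618; silver ratio ≈ 2.414.

A=silver ratio, B=16:9, C=3:2, D=golden ratio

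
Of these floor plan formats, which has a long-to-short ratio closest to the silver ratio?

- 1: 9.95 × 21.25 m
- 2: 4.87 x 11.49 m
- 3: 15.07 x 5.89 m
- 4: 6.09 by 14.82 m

4

Ratios (long/short): 1 ≈ 2.136; 2 ≈ 2.359; 3 ≈ 2.559; 4 ≈ 2.433.
silver ratio ≈ 2.414; option 4 is nearest (Δ 0.019).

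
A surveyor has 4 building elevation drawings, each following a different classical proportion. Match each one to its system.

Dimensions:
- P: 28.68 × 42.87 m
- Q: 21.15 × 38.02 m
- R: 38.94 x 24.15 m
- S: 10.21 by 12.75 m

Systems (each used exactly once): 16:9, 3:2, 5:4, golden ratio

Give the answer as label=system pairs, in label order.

P=3:2, Q=16:9, R=golden ratio, S=5:4

P = 42.87/28.68 ≈ 1.495 → 3:2 (1.500)
Q = 38.02/21.15 ≈ 1.798 → 16:9 (1.778)
R = 38.94/24.15 ≈ 1.612 → golden ratio (1.618)
S = 12.75/10.21 ≈ 1.249 → 5:4 (1.250)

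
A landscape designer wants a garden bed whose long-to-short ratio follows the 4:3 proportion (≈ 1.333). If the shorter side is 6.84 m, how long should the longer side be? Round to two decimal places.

9.12 m

4:3 ≈ 1.33333.
Longer side = 6.84 × 1.33333 ≈ 9.1200 → 9.12 m.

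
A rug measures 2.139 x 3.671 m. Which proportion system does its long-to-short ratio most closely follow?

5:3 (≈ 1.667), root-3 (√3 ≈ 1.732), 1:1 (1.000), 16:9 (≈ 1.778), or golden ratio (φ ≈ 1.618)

root-3

Ratio = 3.671 / 2.139 ≈ 1.716.
Distances: 5:3 1.667 (Δ 0.049); root-3 1.732 (Δ 0.016); 1:1 1.000 (Δ 0.716); 16:9 1.778 (Δ 0.062); golden ratio 1.618 (Δ 0.098).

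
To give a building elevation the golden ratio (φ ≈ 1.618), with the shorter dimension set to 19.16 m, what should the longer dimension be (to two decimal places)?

31.00 m

golden ratio ≈ 1.61803.
Longer side = 19.16 × 1.61803 ≈ 31.0015 → 31.00 m.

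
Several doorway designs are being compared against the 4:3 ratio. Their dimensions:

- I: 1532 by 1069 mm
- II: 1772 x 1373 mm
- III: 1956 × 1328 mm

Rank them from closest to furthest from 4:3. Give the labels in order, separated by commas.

I: 1532/1069 ≈ 1.433 → |1.433 − 1.333| = 0.100
II: 1772/1373 ≈ 1.291 → |1.291 − 1.333| = 0.042
III: 1956/1328 ≈ 1.473 → |1.473 − 1.333| = 0.140

II, I, III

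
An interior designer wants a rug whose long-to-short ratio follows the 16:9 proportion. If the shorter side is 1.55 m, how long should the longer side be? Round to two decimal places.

16:9 ≈ 1.77778.
Longer side = 1.55 × 1.77778 ≈ 2.7556 → 2.76 m.

2.76 m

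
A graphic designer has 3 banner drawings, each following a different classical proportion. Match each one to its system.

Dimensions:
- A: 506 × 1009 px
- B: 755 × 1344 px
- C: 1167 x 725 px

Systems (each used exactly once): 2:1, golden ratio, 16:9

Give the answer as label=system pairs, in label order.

A = 1009/506 ≈ 1.994 → 2:1 (2.000)
B = 1344/755 ≈ 1.780 → 16:9 (1.778)
C = 1167/725 ≈ 1.610 → golden ratio (1.618)

A=2:1, B=16:9, C=golden ratio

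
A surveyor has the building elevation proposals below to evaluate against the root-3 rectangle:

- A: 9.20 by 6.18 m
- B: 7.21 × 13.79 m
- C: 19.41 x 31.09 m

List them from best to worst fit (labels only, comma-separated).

A: 9.20/6.18 ≈ 1.489 → |1.489 − 1.732| = 0.243
B: 13.79/7.21 ≈ 1.913 → |1.913 − 1.732| = 0.181
C: 31.09/19.41 ≈ 1.602 → |1.602 − 1.732| = 0.130

C, B, A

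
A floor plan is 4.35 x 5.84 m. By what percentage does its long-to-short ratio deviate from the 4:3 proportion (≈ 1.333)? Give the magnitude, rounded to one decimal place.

Ratio = 5.84 / 4.35 ≈ 1.3425.
Ideal 4:3 ≈ 1.3333. |1.3425 − 1.3333| / 1.3333 ≈ 0.69% → 0.7%.

0.7%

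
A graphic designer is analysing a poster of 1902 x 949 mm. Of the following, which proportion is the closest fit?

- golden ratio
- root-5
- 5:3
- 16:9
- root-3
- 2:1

1902/949 ≈ 2.004. Nearest candidates are 2:1 (2.000, off by 0.004) and 16:9 (1.778, off by 0.226).

2:1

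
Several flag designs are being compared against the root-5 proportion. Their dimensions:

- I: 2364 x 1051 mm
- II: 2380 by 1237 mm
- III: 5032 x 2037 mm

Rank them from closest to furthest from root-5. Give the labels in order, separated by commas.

I, III, II

I: 2364/1051 ≈ 2.249 → |2.249 − 2.236| = 0.013
II: 2380/1237 ≈ 1.924 → |1.924 − 2.236| = 0.312
III: 5032/2037 ≈ 2.470 → |2.470 − 2.236| = 0.234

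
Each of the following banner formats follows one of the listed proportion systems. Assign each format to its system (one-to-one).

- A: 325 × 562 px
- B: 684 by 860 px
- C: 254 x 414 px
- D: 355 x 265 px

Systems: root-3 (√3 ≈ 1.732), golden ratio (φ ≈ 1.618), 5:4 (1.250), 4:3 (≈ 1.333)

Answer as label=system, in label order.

A = 562/325 ≈ 1.729 → root-3 (1.732)
B = 860/684 ≈ 1.257 → 5:4 (1.250)
C = 414/254 ≈ 1.630 → golden ratio (1.618)
D = 355/265 ≈ 1.340 → 4:3 (1.333)

A=root-3, B=5:4, C=golden ratio, D=4:3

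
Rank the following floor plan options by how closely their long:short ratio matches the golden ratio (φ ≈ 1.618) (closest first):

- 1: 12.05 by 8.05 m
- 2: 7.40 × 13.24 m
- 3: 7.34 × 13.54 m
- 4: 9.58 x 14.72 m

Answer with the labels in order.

1: 12.05/8.05 ≈ 1.497 → |1.497 − 1.618| = 0.121
2: 13.24/7.40 ≈ 1.789 → |1.789 − 1.618| = 0.171
3: 13.54/7.34 ≈ 1.845 → |1.845 − 1.618| = 0.227
4: 14.72/9.58 ≈ 1.537 → |1.537 − 1.618| = 0.081

4, 1, 2, 3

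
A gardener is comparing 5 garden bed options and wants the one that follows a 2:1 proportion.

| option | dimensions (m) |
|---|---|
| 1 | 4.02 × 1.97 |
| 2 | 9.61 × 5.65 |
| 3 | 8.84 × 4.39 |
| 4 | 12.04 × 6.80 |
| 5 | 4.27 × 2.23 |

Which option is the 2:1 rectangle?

Target 2:1 ≈ 2.000.
1: 2.041 (Δ0.041)  2: 1.701 (Δ0.299)  3: 2.014 (Δ0.014)  4: 1.771 (Δ0.229)  5: 1.915 (Δ0.085)

3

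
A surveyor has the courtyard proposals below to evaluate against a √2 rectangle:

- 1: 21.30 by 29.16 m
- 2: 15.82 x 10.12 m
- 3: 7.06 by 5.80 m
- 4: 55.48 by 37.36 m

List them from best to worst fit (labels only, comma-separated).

1, 4, 2, 3

1: 29.16/21.30 ≈ 1.369 → |1.369 − 1.414| = 0.045
2: 15.82/10.12 ≈ 1.563 → |1.563 − 1.414| = 0.149
3: 7.06/5.80 ≈ 1.217 → |1.217 − 1.414| = 0.197
4: 55.48/37.36 ≈ 1.485 → |1.485 − 1.414| = 0.071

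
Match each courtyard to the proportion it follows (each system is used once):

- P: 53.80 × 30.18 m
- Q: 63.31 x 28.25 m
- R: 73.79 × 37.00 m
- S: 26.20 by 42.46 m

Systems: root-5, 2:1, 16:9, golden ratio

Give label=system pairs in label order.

P=16:9, Q=root-5, R=2:1, S=golden ratio

Ratios: P ≈ 1.783; Q ≈ 2.241; R ≈ 1.994; S ≈ 1.621.
Targets: root-5 ≈ 2.236; 2:1 ≈ 2.000; 16:9 ≈ 1.778; golden ratio ≈ 1.618.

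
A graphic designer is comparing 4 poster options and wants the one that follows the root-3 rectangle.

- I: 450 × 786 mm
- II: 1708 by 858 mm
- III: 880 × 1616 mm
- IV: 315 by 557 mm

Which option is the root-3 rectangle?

Ratios (long/short): I ≈ 1.747; II ≈ 1.991; III ≈ 1.836; IV ≈ 1.768.
root-3 ≈ 1.732; option I is nearest (Δ 0.015).

I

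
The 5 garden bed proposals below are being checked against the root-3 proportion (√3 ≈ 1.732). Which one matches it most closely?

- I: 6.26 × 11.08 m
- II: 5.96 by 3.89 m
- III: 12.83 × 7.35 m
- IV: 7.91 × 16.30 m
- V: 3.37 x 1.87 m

Target root-3 ≈ 1.732.
I: 1.770 (Δ0.038)  II: 1.532 (Δ0.200)  III: 1.746 (Δ0.014)  IV: 2.061 (Δ0.329)  V: 1.802 (Δ0.070)

III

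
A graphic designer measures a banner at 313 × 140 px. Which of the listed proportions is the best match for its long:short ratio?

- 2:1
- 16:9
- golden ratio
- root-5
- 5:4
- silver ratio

313/140 ≈ 2.236. Nearest candidates are root-5 (2.236, off by 0.000) and silver ratio (2.414, off by 0.178).

root-5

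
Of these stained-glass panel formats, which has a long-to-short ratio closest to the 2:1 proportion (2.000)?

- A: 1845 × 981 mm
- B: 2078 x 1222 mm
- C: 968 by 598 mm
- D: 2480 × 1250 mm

D

Target 2:1 ≈ 2.000.
A: 1.881 (Δ0.119)  B: 1.700 (Δ0.300)  C: 1.619 (Δ0.381)  D: 1.984 (Δ0.016)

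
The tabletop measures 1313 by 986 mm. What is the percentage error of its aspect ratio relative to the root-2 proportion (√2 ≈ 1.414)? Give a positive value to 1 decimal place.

5.8%

Ratio = 1313 / 986 ≈ 1.3316.
Ideal root-2 ≈ 1.4142. |1.3316 − 1.4142| / 1.4142 ≈ 5.84% → 5.8%.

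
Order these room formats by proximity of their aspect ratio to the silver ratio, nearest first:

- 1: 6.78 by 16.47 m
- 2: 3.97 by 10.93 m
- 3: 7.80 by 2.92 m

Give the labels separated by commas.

Ratios: 1 = 16.47 / 6.78 ≈ 2.429; 2 = 10.93 / 3.97 ≈ 2.753; 3 = 7.80 / 2.92 ≈ 2.671.
|Δ from 2.414|: 1 0.015; 2 0.339; 3 0.257.

1, 3, 2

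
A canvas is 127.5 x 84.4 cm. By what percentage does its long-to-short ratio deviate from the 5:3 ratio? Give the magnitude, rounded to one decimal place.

9.4%

Ratio = 127.5 / 84.4 ≈ 1.5107.
Ideal 5:3 ≈ 1.6667. |1.5107 − 1.6667| / 1.6667 ≈ 9.36% → 9.4%.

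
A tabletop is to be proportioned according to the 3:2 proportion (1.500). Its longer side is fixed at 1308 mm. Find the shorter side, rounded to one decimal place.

872.0 mm

3:2 = 1.50000.
Shorter side = 1308 ÷ 1.50000 ≈ 872.000 → 872.0 mm.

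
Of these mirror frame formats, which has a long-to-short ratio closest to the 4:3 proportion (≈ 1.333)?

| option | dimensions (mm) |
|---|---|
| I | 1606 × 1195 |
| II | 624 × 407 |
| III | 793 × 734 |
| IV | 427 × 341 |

I

Ratios (long/short): I ≈ 1.344; II ≈ 1.533; III ≈ 1.080; IV ≈ 1.252.
4:3 ≈ 1.333; option I is nearest (Δ 0.011).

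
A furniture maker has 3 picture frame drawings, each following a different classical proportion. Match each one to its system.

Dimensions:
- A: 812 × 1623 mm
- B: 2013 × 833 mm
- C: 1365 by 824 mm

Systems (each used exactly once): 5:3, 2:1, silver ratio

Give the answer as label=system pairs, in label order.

A=2:1, B=silver ratio, C=5:3

Ratios: A ≈ 1.999; B ≈ 2.417; C ≈ 1.657.
Targets: 5:3 ≈ 1.667; 2:1 ≈ 2.000; silver ratio ≈ 2.414.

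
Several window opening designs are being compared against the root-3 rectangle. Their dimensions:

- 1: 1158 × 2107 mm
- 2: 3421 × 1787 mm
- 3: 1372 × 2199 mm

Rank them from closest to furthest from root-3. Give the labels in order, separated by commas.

Ratios: 1 = 2107 / 1158 ≈ 1.820; 2 = 3421 / 1787 ≈ 1.914; 3 = 2199 / 1372 ≈ 1.603.
|Δ from 1.732|: 1 0.088; 2 0.182; 3 0.129.

1, 3, 2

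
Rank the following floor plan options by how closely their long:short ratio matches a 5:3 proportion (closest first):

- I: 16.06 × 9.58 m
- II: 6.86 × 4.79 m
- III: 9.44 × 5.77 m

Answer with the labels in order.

I, III, II

Ratios: I = 16.06 / 9.58 ≈ 1.676; II = 6.86 / 4.79 ≈ 1.432; III = 9.44 / 5.77 ≈ 1.636.
|Δ from 1.667|: I 0.009; II 0.235; III 0.031.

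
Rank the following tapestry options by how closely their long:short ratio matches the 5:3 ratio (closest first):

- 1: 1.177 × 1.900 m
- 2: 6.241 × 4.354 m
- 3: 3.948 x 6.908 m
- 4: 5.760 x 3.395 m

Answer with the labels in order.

Ratios: 1 = 1.900 / 1.177 ≈ 1.614; 2 = 6.241 / 4.354 ≈ 1.433; 3 = 6.908 / 3.948 ≈ 1.750; 4 = 5.760 / 3.395 ≈ 1.697.
|Δ from 1.667|: 1 0.053; 2 0.234; 3 0.083; 4 0.030.

4, 1, 3, 2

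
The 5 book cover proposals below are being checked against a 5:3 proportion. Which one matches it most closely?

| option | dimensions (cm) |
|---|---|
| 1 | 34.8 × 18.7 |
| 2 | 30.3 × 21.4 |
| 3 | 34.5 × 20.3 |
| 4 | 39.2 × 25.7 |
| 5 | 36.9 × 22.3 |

Target 5:3 ≈ 1.667.
1: 1.861 (Δ0.194)  2: 1.416 (Δ0.251)  3: 1.700 (Δ0.033)  4: 1.525 (Δ0.142)  5: 1.655 (Δ0.012)

5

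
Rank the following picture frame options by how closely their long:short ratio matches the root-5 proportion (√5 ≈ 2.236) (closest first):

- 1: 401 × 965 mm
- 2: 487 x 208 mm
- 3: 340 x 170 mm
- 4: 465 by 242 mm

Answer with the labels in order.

2, 1, 3, 4

1: 965/401 ≈ 2.406 → |2.406 − 2.236| = 0.170
2: 487/208 ≈ 2.341 → |2.341 − 2.236| = 0.105
3: 340/170 ≈ 2.000 → |2.000 − 2.236| = 0.236
4: 465/242 ≈ 1.921 → |1.921 − 2.236| = 0.315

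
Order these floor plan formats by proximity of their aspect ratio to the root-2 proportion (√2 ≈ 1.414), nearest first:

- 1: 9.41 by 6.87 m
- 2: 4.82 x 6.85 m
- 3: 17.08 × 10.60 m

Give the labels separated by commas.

2, 1, 3

1: 9.41/6.87 ≈ 1.370 → |1.370 − 1.414| = 0.044
2: 6.85/4.82 ≈ 1.421 → |1.421 − 1.414| = 0.007
3: 17.08/10.60 ≈ 1.611 → |1.611 − 1.414| = 0.197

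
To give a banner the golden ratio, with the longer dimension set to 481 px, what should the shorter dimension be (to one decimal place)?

297.3 px

golden ratio ≈ 1.61803.
Shorter side = 481 ÷ 1.61803 ≈ 297.275 → 297.3 px.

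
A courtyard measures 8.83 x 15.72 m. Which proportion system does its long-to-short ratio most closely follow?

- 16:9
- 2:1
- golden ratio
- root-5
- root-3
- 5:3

15.72/8.83 ≈ 1.780. Nearest candidates are 16:9 (1.778, off by 0.002) and root-3 (1.732, off by 0.048).

16:9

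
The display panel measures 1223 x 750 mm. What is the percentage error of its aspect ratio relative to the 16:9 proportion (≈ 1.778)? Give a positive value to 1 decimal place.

Ratio = 1223 / 750 ≈ 1.6307.
Ideal 16:9 ≈ 1.7778. |1.6307 − 1.7778| / 1.7778 ≈ 8.27% → 8.3%.

8.3%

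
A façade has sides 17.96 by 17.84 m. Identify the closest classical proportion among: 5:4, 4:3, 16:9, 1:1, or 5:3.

1:1

17.96/17.84 ≈ 1.007. Nearest candidates are 1:1 (1.000, off by 0.007) and 5:4 (1.250, off by 0.243).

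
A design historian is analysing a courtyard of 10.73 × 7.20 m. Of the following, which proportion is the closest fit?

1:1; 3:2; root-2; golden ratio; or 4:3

3:2

10.73/7.20 ≈ 1.490. Nearest candidates are 3:2 (1.500, off by 0.010) and root-2 (1.414, off by 0.076).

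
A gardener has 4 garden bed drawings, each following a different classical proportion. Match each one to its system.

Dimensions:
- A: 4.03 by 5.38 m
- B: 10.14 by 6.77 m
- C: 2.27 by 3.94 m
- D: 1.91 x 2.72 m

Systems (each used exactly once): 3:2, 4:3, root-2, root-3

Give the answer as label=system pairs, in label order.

A = 5.38/4.03 ≈ 1.335 → 4:3 (1.333)
B = 10.14/6.77 ≈ 1.498 → 3:2 (1.500)
C = 3.94/2.27 ≈ 1.736 → root-3 (1.732)
D = 2.72/1.91 ≈ 1.424 → root-2 (1.414)

A=4:3, B=3:2, C=root-3, D=root-2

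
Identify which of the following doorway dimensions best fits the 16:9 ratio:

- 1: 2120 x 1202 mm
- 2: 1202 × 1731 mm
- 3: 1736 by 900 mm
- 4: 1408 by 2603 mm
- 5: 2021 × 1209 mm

Ratios (long/short): 1 ≈ 1.764; 2 ≈ 1.440; 3 ≈ 1.929; 4 ≈ 1.849; 5 ≈ 1.672.
16:9 ≈ 1.778; option 1 is nearest (Δ 0.014).

1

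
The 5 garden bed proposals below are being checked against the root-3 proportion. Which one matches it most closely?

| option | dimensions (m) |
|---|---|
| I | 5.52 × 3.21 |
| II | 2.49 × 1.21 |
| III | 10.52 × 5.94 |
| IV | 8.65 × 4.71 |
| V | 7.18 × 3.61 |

I

Ratios (long/short): I ≈ 1.720; II ≈ 2.058; III ≈ 1.771; IV ≈ 1.837; V ≈ 1.989.
root-3 ≈ 1.732; option I is nearest (Δ 0.012).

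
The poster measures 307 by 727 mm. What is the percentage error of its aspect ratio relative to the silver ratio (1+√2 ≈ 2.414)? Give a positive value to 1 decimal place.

Ratio = 727 / 307 ≈ 2.3681.
Ideal silver ratio ≈ 2.4142. |2.3681 − 2.4142| / 2.4142 ≈ 1.91% → 1.9%.

1.9%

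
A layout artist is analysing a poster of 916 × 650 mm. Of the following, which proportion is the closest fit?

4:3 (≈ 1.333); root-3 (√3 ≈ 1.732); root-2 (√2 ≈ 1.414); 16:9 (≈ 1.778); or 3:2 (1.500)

916/650 ≈ 1.409. Nearest candidates are root-2 (1.414, off by 0.005) and 4:3 (1.333, off by 0.076).

root-2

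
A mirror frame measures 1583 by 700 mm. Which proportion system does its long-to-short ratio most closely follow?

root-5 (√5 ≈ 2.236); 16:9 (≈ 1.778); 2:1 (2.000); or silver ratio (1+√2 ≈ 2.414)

Ratio = 1583 / 700 ≈ 2.261.
Distances: root-5 2.236 (Δ 0.025); 16:9 1.778 (Δ 0.483); 2:1 2.000 (Δ 0.261); silver ratio 2.414 (Δ 0.153).

root-5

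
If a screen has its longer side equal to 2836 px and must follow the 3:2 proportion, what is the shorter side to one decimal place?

1890.7 px

3:2 = 1.50000.
Shorter side = 2836 ÷ 1.50000 ≈ 1890.667 → 1890.7 px.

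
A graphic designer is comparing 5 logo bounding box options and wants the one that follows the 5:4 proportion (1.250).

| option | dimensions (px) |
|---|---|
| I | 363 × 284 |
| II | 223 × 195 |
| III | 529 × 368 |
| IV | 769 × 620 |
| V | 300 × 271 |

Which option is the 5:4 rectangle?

IV

Ratios (long/short): I ≈ 1.278; II ≈ 1.144; III ≈ 1.438; IV ≈ 1.240; V ≈ 1.107.
5:4 ≈ 1.250; option IV is nearest (Δ 0.010).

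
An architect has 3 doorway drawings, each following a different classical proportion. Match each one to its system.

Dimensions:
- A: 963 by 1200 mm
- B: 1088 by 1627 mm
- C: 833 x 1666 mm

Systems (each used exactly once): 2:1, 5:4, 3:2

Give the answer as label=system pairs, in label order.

A=5:4, B=3:2, C=2:1

A = 1200/963 ≈ 1.246 → 5:4 (1.250)
B = 1627/1088 ≈ 1.495 → 3:2 (1.500)
C = 1666/833 ≈ 2.000 → 2:1 (2.000)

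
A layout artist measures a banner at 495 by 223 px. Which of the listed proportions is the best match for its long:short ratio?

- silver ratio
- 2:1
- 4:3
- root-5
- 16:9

root-5

495/223 ≈ 2.220. Nearest candidates are root-5 (2.236, off by 0.016) and silver ratio (2.414, off by 0.194).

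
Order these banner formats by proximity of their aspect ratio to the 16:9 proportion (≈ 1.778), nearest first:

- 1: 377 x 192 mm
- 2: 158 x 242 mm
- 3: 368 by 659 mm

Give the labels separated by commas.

Ratios: 1 = 377 / 192 ≈ 1.964; 2 = 242 / 158 ≈ 1.532; 3 = 659 / 368 ≈ 1.791.
|Δ from 1.778|: 1 0.186; 2 0.246; 3 0.013.

3, 1, 2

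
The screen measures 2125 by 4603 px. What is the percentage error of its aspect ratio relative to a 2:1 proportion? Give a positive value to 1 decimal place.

Ratio = 4603 / 2125 ≈ 2.1661.
Ideal 2:1 = 2.0000. |2.1661 − 2.0000| / 2.0000 ≈ 8.31% → 8.3%.

8.3%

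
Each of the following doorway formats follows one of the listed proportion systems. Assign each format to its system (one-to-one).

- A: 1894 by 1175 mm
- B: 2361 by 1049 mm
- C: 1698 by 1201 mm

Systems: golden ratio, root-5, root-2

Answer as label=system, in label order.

A=golden ratio, B=root-5, C=root-2

A = 1894/1175 ≈ 1.612 → golden ratio (1.618)
B = 2361/1049 ≈ 2.251 → root-5 (2.236)
C = 1698/1201 ≈ 1.414 → root-2 (1.414)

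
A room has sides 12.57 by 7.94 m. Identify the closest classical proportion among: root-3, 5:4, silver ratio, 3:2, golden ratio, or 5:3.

12.57/7.94 ≈ 1.583. Nearest candidates are golden ratio (1.618, off by 0.035) and 3:2 (1.500, off by 0.083).

golden ratio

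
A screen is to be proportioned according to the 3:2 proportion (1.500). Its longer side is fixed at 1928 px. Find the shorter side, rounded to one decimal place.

3:2 = 1.50000.
Shorter side = 1928 ÷ 1.50000 ≈ 1285.333 → 1285.3 px.

1285.3 px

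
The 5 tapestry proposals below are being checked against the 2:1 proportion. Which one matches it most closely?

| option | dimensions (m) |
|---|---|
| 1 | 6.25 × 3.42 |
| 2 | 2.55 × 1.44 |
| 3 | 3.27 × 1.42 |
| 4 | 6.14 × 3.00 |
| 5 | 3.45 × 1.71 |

5

Ratios (long/short): 1 ≈ 1.827; 2 ≈ 1.771; 3 ≈ 2.303; 4 ≈ 2.047; 5 ≈ 2.018.
2:1 ≈ 2.000; option 5 is nearest (Δ 0.018).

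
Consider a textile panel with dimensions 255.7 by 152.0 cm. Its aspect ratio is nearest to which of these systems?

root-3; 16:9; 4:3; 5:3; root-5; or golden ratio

Ratio = 255.7 / 152.0 ≈ 1.682.
Distances: root-3 1.732 (Δ 0.050); 16:9 1.778 (Δ 0.096); 4:3 1.333 (Δ 0.349); 5:3 1.667 (Δ 0.015); root-5 2.236 (Δ 0.554); golden ratio 1.618 (Δ 0.064).

5:3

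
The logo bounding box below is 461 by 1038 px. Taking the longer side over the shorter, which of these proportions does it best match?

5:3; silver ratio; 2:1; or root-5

root-5

Ratio = 1038 / 461 ≈ 2.252.
Distances: 5:3 1.667 (Δ 0.585); silver ratio 2.414 (Δ 0.162); 2:1 2.000 (Δ 0.252); root-5 2.236 (Δ 0.016).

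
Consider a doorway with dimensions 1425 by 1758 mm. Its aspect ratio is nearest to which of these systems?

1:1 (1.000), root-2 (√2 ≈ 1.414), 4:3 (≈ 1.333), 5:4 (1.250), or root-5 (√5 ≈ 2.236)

1758/1425 ≈ 1.234. Nearest candidates are 5:4 (1.250, off by 0.016) and 4:3 (1.333, off by 0.099).

5:4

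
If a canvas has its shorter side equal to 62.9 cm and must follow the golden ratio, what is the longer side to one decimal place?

golden ratio ≈ 1.61803.
Longer side = 62.9 × 1.61803 ≈ 101.774 → 101.8 cm.

101.8 cm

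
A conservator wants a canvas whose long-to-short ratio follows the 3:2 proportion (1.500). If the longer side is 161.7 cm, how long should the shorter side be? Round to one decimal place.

107.8 cm

3:2 = 1.50000.
Shorter side = 161.7 ÷ 1.50000 ≈ 107.800 → 107.8 cm.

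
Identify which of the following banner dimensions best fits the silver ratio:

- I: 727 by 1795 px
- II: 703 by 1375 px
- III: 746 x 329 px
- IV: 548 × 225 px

Ratios (long/short): I ≈ 2.469; II ≈ 1.956; III ≈ 2.267; IV ≈ 2.436.
silver ratio ≈ 2.414; option IV is nearest (Δ 0.022).

IV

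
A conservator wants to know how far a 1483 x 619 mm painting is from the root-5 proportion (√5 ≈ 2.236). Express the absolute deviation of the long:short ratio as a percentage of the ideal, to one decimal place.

7.1%

Ratio = 1483 / 619 ≈ 2.3958.
Ideal root-5 ≈ 2.2361. |2.3958 − 2.2361| / 2.2361 ≈ 7.14% → 7.1%.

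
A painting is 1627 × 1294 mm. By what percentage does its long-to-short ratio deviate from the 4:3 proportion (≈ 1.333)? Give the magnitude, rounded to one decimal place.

Ratio = 1627 / 1294 ≈ 1.2573.
Ideal 4:3 ≈ 1.3333. |1.2573 − 1.3333| / 1.3333 ≈ 5.70% → 5.7%.

5.7%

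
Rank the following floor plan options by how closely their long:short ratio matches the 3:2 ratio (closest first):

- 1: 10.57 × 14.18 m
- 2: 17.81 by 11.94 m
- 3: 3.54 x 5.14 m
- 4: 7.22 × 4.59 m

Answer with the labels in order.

2, 3, 4, 1

Ratios: 1 = 14.18 / 10.57 ≈ 1.342; 2 = 17.81 / 11.94 ≈ 1.492; 3 = 5.14 / 3.54 ≈ 1.452; 4 = 7.22 / 4.59 ≈ 1.573.
|Δ from 1.500|: 1 0.158; 2 0.008; 3 0.048; 4 0.073.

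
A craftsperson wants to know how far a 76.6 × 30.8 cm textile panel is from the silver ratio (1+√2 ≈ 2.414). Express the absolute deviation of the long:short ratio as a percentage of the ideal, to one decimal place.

3.0%

Ratio = 76.6 / 30.8 ≈ 2.4870.
Ideal silver ratio ≈ 2.4142. |2.4870 − 2.4142| / 2.4142 ≈ 3.02% → 3.0%.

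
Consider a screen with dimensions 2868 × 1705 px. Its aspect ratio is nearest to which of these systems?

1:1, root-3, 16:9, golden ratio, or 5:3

5:3

Ratio = 2868 / 1705 ≈ 1.682.
Distances: 1:1 1.000 (Δ 0.682); root-3 1.732 (Δ 0.050); 16:9 1.778 (Δ 0.096); golden ratio 1.618 (Δ 0.064); 5:3 1.667 (Δ 0.015).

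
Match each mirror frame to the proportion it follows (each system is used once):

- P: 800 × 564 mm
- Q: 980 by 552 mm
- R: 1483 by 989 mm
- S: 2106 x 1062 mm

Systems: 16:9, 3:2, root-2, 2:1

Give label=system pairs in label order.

P = 800/564 ≈ 1.418 → root-2 (1.414)
Q = 980/552 ≈ 1.775 → 16:9 (1.778)
R = 1483/989 ≈ 1.499 → 3:2 (1.500)
S = 2106/1062 ≈ 1.983 → 2:1 (2.000)

P=root-2, Q=16:9, R=3:2, S=2:1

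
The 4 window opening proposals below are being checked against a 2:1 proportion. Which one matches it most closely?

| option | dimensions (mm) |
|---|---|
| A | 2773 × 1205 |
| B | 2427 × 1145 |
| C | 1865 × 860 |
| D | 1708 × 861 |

Target 2:1 ≈ 2.000.
A: 2.301 (Δ0.301)  B: 2.120 (Δ0.120)  C: 2.169 (Δ0.169)  D: 1.984 (Δ0.016)

D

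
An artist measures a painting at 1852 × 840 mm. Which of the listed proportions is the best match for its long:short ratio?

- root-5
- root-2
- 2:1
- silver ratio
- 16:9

root-5

1852/840 ≈ 2.205. Nearest candidates are root-5 (2.236, off by 0.031) and 2:1 (2.000, off by 0.205).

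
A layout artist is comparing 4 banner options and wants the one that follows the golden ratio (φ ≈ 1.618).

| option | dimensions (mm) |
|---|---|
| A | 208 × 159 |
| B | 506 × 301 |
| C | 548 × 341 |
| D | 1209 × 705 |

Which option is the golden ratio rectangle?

C

Target golden ratio ≈ 1.618.
A: 1.308 (Δ0.310)  B: 1.681 (Δ0.063)  C: 1.607 (Δ0.011)  D: 1.715 (Δ0.097)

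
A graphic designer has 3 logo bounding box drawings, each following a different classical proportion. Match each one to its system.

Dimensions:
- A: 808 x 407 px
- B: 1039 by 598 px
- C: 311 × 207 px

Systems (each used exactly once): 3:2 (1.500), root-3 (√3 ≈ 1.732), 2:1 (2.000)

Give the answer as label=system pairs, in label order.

A=2:1, B=root-3, C=3:2

A = 808/407 ≈ 1.985 → 2:1 (2.000)
B = 1039/598 ≈ 1.737 → root-3 (1.732)
C = 311/207 ≈ 1.502 → 3:2 (1.500)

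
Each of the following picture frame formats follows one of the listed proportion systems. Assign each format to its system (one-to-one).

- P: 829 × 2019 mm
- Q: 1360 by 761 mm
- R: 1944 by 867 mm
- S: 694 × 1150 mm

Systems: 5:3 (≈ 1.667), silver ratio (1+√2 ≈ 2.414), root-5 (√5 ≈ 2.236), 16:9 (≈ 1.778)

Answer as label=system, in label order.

P = 2019/829 ≈ 2.435 → silver ratio (2.414)
Q = 1360/761 ≈ 1.787 → 16:9 (1.778)
R = 1944/867 ≈ 2.242 → root-5 (2.236)
S = 1150/694 ≈ 1.657 → 5:3 (1.667)

P=silver ratio, Q=16:9, R=root-5, S=5:3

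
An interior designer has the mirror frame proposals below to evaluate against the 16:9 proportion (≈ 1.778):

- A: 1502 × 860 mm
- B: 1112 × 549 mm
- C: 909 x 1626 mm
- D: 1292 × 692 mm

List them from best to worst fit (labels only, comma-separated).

C, A, D, B

Ratios: A = 1502 / 860 ≈ 1.747; B = 1112 / 549 ≈ 2.026; C = 1626 / 909 ≈ 1.789; D = 1292 / 692 ≈ 1.867.
|Δ from 1.778|: A 0.031; B 0.248; C 0.011; D 0.089.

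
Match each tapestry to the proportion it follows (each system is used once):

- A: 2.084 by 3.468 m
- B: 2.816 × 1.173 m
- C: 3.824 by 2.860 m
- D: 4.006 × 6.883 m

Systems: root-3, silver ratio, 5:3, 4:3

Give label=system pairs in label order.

A = 3.468/2.084 ≈ 1.664 → 5:3 (1.667)
B = 2.816/1.173 ≈ 2.401 → silver ratio (2.414)
C = 3.824/2.860 ≈ 1.337 → 4:3 (1.333)
D = 6.883/4.006 ≈ 1.718 → root-3 (1.732)

A=5:3, B=silver ratio, C=4:3, D=root-3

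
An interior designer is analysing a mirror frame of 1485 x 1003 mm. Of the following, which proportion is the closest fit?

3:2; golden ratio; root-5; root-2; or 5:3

3:2

1485/1003 ≈ 1.481. Nearest candidates are 3:2 (1.500, off by 0.019) and root-2 (1.414, off by 0.067).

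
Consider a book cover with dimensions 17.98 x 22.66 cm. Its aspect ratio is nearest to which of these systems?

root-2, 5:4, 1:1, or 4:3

22.66/17.98 ≈ 1.260. Nearest candidates are 5:4 (1.250, off by 0.010) and 4:3 (1.333, off by 0.073).

5:4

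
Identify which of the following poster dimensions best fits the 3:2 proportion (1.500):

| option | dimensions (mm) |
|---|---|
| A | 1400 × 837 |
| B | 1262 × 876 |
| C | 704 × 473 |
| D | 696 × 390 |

Target 3:2 ≈ 1.500.
A: 1.673 (Δ0.173)  B: 1.441 (Δ0.059)  C: 1.488 (Δ0.012)  D: 1.785 (Δ0.285)

C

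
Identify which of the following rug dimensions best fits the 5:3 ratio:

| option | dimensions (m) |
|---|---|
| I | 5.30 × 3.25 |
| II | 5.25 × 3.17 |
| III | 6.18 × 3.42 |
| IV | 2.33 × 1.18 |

Ratios (long/short): I ≈ 1.631; II ≈ 1.656; III ≈ 1.807; IV ≈ 1.975.
5:3 ≈ 1.667; option II is nearest (Δ 0.011).

II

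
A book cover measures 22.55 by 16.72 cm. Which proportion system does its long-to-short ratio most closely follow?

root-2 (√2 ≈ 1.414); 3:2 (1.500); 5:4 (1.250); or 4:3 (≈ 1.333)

Ratio = 22.55 / 16.72 ≈ 1.349.
Distances: root-2 1.414 (Δ 0.065); 3:2 1.500 (Δ 0.151); 5:4 1.250 (Δ 0.099); 4:3 1.333 (Δ 0.016).

4:3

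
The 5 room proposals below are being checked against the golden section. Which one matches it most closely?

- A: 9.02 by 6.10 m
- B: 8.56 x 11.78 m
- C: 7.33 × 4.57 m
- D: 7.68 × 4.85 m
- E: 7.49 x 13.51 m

C

Target golden ratio ≈ 1.618.
A: 1.479 (Δ0.139)  B: 1.376 (Δ0.242)  C: 1.604 (Δ0.014)  D: 1.584 (Δ0.034)  E: 1.804 (Δ0.186)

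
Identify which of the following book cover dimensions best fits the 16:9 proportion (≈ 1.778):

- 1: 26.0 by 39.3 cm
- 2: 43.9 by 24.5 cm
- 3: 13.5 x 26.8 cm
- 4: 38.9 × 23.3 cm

2

Target 16:9 ≈ 1.778.
1: 1.512 (Δ0.266)  2: 1.792 (Δ0.014)  3: 1.985 (Δ0.207)  4: 1.670 (Δ0.108)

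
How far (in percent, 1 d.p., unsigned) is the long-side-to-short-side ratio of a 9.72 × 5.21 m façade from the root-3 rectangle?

Ratio = 9.72 / 5.21 ≈ 1.8656.
Ideal root-3 ≈ 1.7321. |1.8656 − 1.7321| / 1.7321 ≈ 7.71% → 7.7%.

7.7%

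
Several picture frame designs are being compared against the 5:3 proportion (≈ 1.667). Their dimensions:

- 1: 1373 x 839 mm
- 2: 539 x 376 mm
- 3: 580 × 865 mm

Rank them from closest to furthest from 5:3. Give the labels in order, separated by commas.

1, 3, 2

1: 1373/839 ≈ 1.636 → |1.636 − 1.667| = 0.031
2: 539/376 ≈ 1.434 → |1.434 − 1.667| = 0.233
3: 865/580 ≈ 1.491 → |1.491 − 1.667| = 0.176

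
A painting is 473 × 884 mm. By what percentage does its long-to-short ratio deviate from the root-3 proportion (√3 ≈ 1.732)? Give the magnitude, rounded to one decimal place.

Ratio = 884 / 473 ≈ 1.8689.
Ideal root-3 ≈ 1.7321. |1.8689 − 1.7321| / 1.7321 ≈ 7.90% → 7.9%.

7.9%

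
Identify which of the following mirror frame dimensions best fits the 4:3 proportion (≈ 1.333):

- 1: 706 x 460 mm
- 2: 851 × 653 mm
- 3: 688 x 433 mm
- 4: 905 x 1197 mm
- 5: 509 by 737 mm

Ratios (long/short): 1 ≈ 1.535; 2 ≈ 1.303; 3 ≈ 1.589; 4 ≈ 1.323; 5 ≈ 1.448.
4:3 ≈ 1.333; option 4 is nearest (Δ 0.010).

4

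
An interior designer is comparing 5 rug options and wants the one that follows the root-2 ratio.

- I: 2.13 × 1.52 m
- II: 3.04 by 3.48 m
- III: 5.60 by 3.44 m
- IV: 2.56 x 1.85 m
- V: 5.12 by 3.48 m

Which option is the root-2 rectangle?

Ratios (long/short): I ≈ 1.401; II ≈ 1.145; III ≈ 1.628; IV ≈ 1.384; V ≈ 1.471.
root-2 ≈ 1.414; option I is nearest (Δ 0.013).

I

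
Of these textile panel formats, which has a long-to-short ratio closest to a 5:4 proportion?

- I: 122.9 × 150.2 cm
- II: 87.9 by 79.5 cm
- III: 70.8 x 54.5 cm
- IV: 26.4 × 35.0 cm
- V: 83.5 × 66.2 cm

V

Ratios (long/short): I ≈ 1.222; II ≈ 1.106; III ≈ 1.299; IV ≈ 1.326; V ≈ 1.261.
5:4 ≈ 1.250; option V is nearest (Δ 0.011).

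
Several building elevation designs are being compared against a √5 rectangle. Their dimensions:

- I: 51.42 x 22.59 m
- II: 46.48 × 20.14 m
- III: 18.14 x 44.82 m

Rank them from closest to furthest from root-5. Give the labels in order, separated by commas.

I, II, III

I: 51.42/22.59 ≈ 2.276 → |2.276 − 2.236| = 0.040
II: 46.48/20.14 ≈ 2.308 → |2.308 − 2.236| = 0.072
III: 44.82/18.14 ≈ 2.471 → |2.471 − 2.236| = 0.235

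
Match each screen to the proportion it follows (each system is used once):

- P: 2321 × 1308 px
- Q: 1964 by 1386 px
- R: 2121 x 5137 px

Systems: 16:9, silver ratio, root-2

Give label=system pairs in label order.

P=16:9, Q=root-2, R=silver ratio

P = 2321/1308 ≈ 1.774 → 16:9 (1.778)
Q = 1964/1386 ≈ 1.417 → root-2 (1.414)
R = 5137/2121 ≈ 2.422 → silver ratio (2.414)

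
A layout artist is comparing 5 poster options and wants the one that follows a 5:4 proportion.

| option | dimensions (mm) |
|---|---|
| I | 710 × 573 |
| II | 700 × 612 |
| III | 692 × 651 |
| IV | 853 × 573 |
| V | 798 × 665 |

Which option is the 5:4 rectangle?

Target 5:4 ≈ 1.250.
I: 1.239 (Δ0.011)  II: 1.144 (Δ0.106)  III: 1.063 (Δ0.187)  IV: 1.489 (Δ0.239)  V: 1.200 (Δ0.050)

I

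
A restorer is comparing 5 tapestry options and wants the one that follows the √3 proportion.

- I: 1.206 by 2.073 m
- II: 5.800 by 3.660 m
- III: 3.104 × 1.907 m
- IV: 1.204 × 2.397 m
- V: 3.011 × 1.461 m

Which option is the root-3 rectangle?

I

Ratios (long/short): I ≈ 1.719; II ≈ 1.585; III ≈ 1.628; IV ≈ 1.991; V ≈ 2.061.
root-3 ≈ 1.732; option I is nearest (Δ 0.013).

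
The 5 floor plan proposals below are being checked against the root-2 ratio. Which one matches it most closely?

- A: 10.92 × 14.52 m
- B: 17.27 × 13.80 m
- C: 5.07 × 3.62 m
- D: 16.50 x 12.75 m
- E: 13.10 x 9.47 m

C

Ratios (long/short): A ≈ 1.330; B ≈ 1.251; C ≈ 1.401; D ≈ 1.294; E ≈ 1.383.
root-2 ≈ 1.414; option C is nearest (Δ 0.013).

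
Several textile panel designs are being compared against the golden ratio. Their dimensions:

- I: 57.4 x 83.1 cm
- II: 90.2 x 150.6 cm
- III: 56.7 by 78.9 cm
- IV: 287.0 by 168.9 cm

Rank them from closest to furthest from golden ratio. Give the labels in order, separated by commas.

II, IV, I, III

I: 83.1/57.4 ≈ 1.448 → |1.448 − 1.618| = 0.170
II: 150.6/90.2 ≈ 1.670 → |1.670 − 1.618| = 0.052
III: 78.9/56.7 ≈ 1.392 → |1.392 − 1.618| = 0.226
IV: 287.0/168.9 ≈ 1.699 → |1.699 − 1.618| = 0.081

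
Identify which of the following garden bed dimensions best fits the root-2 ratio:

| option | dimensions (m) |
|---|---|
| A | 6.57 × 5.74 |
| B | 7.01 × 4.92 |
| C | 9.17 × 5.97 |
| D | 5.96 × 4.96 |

Target root-2 ≈ 1.414.
A: 1.145 (Δ0.269)  B: 1.425 (Δ0.011)  C: 1.536 (Δ0.122)  D: 1.202 (Δ0.212)

B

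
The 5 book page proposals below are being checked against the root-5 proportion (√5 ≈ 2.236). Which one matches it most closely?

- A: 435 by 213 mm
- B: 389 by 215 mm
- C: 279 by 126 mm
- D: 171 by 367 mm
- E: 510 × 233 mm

C

Target root-5 ≈ 2.236.
A: 2.042 (Δ0.194)  B: 1.809 (Δ0.427)  C: 2.214 (Δ0.022)  D: 2.146 (Δ0.090)  E: 2.189 (Δ0.047)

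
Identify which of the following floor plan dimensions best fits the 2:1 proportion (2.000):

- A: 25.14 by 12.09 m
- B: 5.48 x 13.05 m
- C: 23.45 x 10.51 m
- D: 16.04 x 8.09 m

D

Target 2:1 ≈ 2.000.
A: 2.079 (Δ0.079)  B: 2.381 (Δ0.381)  C: 2.231 (Δ0.231)  D: 1.983 (Δ0.017)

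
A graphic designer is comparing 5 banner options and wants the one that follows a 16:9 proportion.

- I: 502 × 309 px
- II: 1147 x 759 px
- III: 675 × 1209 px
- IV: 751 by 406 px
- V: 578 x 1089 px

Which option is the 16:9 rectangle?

Ratios (long/short): I ≈ 1.625; II ≈ 1.511; III ≈ 1.791; IV ≈ 1.850; V ≈ 1.884.
16:9 ≈ 1.778; option III is nearest (Δ 0.013).

III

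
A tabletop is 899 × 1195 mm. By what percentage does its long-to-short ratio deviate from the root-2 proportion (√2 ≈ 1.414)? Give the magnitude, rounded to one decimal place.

6.0%

Ratio = 1195 / 899 ≈ 1.3293.
Ideal root-2 ≈ 1.4142. |1.3293 − 1.4142| / 1.4142 ≈ 6.00% → 6.0%.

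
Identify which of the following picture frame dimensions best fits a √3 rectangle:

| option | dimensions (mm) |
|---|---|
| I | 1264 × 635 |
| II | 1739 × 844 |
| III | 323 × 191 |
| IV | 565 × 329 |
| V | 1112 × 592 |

IV

Target root-3 ≈ 1.732.
I: 1.991 (Δ0.259)  II: 2.060 (Δ0.328)  III: 1.691 (Δ0.041)  IV: 1.717 (Δ0.015)  V: 1.878 (Δ0.146)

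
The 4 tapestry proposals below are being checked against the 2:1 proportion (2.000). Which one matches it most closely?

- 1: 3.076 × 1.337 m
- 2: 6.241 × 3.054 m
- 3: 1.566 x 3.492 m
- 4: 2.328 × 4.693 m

Ratios (long/short): 1 ≈ 2.301; 2 ≈ 2.044; 3 ≈ 2.230; 4 ≈ 2.016.
2:1 ≈ 2.000; option 4 is nearest (Δ 0.016).

4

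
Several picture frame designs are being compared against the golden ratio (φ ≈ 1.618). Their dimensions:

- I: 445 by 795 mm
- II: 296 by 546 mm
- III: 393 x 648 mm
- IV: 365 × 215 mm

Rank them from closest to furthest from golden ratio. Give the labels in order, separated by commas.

I: 795/445 ≈ 1.787 → |1.787 − 1.618| = 0.169
II: 546/296 ≈ 1.845 → |1.845 − 1.618| = 0.227
III: 648/393 ≈ 1.649 → |1.649 − 1.618| = 0.031
IV: 365/215 ≈ 1.698 → |1.698 − 1.618| = 0.080

III, IV, I, II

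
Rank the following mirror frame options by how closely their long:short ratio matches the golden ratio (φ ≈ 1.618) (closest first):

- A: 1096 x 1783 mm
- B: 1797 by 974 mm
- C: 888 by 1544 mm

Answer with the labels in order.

A: 1783/1096 ≈ 1.627 → |1.627 − 1.618| = 0.009
B: 1797/974 ≈ 1.845 → |1.845 − 1.618| = 0.227
C: 1544/888 ≈ 1.739 → |1.739 − 1.618| = 0.121

A, C, B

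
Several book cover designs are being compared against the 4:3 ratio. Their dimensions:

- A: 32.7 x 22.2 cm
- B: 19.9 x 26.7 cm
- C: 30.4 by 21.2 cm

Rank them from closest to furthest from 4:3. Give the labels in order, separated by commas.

B, C, A

Ratios: A = 32.7 / 22.2 ≈ 1.473; B = 26.7 / 19.9 ≈ 1.342; C = 30.4 / 21.2 ≈ 1.434.
|Δ from 1.333|: A 0.140; B 0.009; C 0.101.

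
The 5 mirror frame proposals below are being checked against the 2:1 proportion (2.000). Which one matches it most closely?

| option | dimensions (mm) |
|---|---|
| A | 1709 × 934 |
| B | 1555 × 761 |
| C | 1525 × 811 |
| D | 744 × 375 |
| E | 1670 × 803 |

D

Ratios (long/short): A ≈ 1.830; B ≈ 2.043; C ≈ 1.880; D ≈ 1.984; E ≈ 2.080.
2:1 ≈ 2.000; option D is nearest (Δ 0.016).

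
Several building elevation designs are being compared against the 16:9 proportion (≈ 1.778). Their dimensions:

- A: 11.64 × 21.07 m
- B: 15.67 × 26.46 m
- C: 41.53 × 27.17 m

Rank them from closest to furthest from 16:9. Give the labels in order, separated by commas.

Ratios: A = 21.07 / 11.64 ≈ 1.810; B = 26.46 / 15.67 ≈ 1.689; C = 41.53 / 27.17 ≈ 1.529.
|Δ from 1.778|: A 0.032; B 0.089; C 0.249.

A, B, C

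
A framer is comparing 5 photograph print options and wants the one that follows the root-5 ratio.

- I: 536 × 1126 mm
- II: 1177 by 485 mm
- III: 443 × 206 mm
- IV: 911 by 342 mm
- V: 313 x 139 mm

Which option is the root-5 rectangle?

V

Ratios (long/short): I ≈ 2.101; II ≈ 2.427; III ≈ 2.150; IV ≈ 2.664; V ≈ 2.252.
root-5 ≈ 2.236; option V is nearest (Δ 0.016).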